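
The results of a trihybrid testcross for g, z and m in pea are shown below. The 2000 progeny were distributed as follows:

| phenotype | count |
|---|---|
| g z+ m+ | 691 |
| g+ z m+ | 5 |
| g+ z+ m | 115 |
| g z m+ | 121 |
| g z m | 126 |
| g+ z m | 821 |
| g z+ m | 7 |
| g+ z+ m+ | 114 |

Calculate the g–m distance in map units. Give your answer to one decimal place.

The two most frequent reciprocal classes, g z+ m+ and g+ z m, are the parental types, so the F1 was g z+ m+ / g+ z m.
The two rarest classes, g z+ m and g+ z m+, are the double crossovers. Comparing them with the parentals, only the m allele has switched, so m is the middle locus and the order is g – m – z.
Crossovers in the g–m interval produce the single-crossover classes g+ z+ m+ and g z m (114 + 126 = 240) plus the double crossovers (12).
RF(g–m) = (240 + 12) / 2000 = 252/2000 = 0.1260 → 12.6 map units.

12.6 map units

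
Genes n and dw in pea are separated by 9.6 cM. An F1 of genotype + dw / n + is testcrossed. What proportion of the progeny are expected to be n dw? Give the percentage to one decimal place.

A map distance of 9.6 cM corresponds to a recombination frequency of 0.096.
The F1 is + dw / n +, so n dw is a recombinant gamete class with expected frequency r/2 = 0.096/2 = 0.0480.
That is 0.0480 = 4.8% of the progeny.

4.8%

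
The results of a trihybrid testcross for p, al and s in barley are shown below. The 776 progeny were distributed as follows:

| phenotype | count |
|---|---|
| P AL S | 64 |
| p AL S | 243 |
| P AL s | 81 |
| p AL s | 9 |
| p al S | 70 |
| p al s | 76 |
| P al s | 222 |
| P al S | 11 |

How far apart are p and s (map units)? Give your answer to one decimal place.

The two most frequent reciprocal classes, P al s and p AL S, are the parental types, so the F1 was P al s / p AL S.
The two rarest classes, P al S and p AL s, are the double crossovers. Comparing them with the parentals, only the s allele has switched, so s is the middle locus and the order is al – s – p.
Crossovers in the s–p interval produce the single-crossover classes p al s and P AL S (76 + 64 = 140) plus the double crossovers (20).
RF(s–p) = (140 + 20) / 776 = 160/776 = 0.2062 → 20.6 map units.

20.6 map units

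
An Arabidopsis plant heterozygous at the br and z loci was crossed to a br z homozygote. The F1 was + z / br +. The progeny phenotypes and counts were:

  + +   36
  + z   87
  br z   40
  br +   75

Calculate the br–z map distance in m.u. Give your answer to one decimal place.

31.9 m.u.

The recombinant classes are + + and br z: 36 + 40 = 76.
Recombination frequency = 76/238 = 0.3193 ≈ 31.9%, i.e. 31.9 m.u.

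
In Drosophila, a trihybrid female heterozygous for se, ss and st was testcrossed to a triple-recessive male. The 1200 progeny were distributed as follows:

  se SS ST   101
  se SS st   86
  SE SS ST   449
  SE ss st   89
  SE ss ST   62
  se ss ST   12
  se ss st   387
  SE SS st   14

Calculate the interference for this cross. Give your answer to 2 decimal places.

0.17

The two most frequent reciprocal classes, SE SS ST and se ss st, are the parental types, so the F1 was SE SS ST / se ss st.
The two rarest classes, SE SS st and se ss ST, are the double crossovers. Comparing them with the parentals, only the st allele has switched, so st is the middle locus and the order is se – st – ss.
se–st: (190 + 26)/1200 = 0.1800; st–ss: (148 + 26)/1200 = 0.1450.
Expected DCO frequency = 0.1800 × 0.1450 ≈ 0.02610; observed = 26/1200 ≈ 0.02167.
Coefficient of coincidence = 0.02167/0.02610 ≈ 0.83; interference = 1 − 0.83 = 0.17.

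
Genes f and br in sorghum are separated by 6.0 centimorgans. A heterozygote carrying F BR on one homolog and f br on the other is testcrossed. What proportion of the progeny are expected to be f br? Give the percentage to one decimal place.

A map distance of 6.0 centimorgans corresponds to a recombination frequency of 0.060.
The F1 is F BR / f br, so f br is a parental gamete class with expected frequency (1 − r)/2 = 0.940/2 = 0.4700.
That is 0.4700 = 47.0% of the progeny.

47.0%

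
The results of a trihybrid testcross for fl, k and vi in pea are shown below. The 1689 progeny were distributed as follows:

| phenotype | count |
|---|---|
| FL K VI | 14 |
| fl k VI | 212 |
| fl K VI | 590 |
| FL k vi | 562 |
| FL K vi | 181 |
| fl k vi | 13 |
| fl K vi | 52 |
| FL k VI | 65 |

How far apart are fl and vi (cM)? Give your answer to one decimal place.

8.5 cM

The two most frequent reciprocal classes, fl K VI and FL k vi, are the parental types, so the F1 was fl K VI / FL k vi.
The two rarest classes, FL K VI and fl k vi, are the double crossovers. Comparing them with the parentals, only the fl allele has switched, so fl is the middle locus and the order is k – fl – vi.
Crossovers in the fl–vi interval produce the single-crossover classes fl K vi and FL k VI (52 + 65 = 117) plus the double crossovers (27).
RF(fl–vi) = (117 + 27) / 1689 = 144/1689 = 0.0853 → 8.5 cM.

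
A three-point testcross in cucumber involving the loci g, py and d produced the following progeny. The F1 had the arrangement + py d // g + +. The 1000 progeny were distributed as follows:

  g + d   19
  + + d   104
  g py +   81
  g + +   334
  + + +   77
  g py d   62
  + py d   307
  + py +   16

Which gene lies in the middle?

The two rarest classes, + py + and g + d, are the double crossovers. Comparing them with the parentals, only the d allele has switched, so d is the middle locus and the order is py – d – g.

d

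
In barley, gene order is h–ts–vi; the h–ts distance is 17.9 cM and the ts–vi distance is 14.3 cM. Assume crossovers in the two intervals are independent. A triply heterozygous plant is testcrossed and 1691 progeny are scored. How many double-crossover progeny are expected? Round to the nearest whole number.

Map distances give recombination frequencies of 0.179 and 0.143 for the two intervals.
With no interference, expected double-crossover frequency = 0.179 × 0.143 = 0.02560.
Expected number = 0.02560 × 1691 = 43.28 ≈ 43.

43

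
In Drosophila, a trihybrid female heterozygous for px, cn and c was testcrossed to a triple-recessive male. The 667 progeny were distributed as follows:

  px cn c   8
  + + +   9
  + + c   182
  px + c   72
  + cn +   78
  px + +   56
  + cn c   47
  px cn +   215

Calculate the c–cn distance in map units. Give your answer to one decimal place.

18.0 map units

The two most frequent reciprocal classes, px cn + and + + c, are the parental types, so the F1 was px cn + / + + c.
The two rarest classes, px cn c and + + +, are the double crossovers. Comparing them with the parentals, only the c allele has switched, so c is the middle locus and the order is cn – c – px.
Crossovers in the cn–c interval produce the single-crossover classes px + + and + cn c (56 + 47 = 103) plus the double crossovers (17).
RF(cn–c) = (103 + 17) / 667 = 120/667 = 0.1799 → 18.0 map units.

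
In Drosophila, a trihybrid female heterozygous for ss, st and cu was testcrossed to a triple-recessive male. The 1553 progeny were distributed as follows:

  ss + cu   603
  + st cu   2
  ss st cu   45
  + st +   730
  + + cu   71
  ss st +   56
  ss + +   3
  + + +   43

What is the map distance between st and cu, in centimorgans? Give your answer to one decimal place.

The two most frequent reciprocal classes, + st + and ss + cu, are the parental types, so the F1 was + st + / ss + cu.
The two rarest classes, + st cu and ss + +, are the double crossovers. Comparing them with the parentals, only the cu allele has switched, so cu is the middle locus and the order is st – cu – ss.
Crossovers in the st–cu interval produce the single-crossover classes + + + and ss st cu (43 + 45 = 88) plus the double crossovers (5).
RF(st–cu) = (88 + 5) / 1553 = 93/1553 = 0.0599 → 6.0 centimorgans.

6.0 centimorgans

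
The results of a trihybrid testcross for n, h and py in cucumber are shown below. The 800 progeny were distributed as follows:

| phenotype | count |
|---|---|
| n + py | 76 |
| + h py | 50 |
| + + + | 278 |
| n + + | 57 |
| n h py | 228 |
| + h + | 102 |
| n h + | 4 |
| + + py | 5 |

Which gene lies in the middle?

py

The two most frequent reciprocal classes, n h py and + + +, are the parental types, so the F1 was n h py / + + +.
The two rarest classes, n h + and + + py, are the double crossovers. Comparing them with the parentals, only the py allele has switched, so py is the middle locus and the order is n – py – h.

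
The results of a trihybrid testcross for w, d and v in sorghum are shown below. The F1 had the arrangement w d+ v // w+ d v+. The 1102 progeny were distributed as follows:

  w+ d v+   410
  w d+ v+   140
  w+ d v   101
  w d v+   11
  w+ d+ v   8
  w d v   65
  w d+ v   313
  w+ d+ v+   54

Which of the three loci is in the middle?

w

The two rarest classes, w+ d+ v and w d v+, are the double crossovers. Comparing them with the parentals, only the w allele has switched, so w is the middle locus and the order is d – w – v.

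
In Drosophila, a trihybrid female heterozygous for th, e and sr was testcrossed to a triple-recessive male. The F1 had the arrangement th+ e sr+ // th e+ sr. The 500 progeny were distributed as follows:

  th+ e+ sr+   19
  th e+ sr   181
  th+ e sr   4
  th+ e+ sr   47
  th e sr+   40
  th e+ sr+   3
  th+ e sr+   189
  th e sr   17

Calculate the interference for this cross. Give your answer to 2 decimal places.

The two rarest classes, th+ e sr and th e+ sr+, are the double crossovers. Comparing them with the parentals, only the sr allele has switched, so sr is the middle locus and the order is e – sr – th.
e–sr: (36 + 7)/500 = 0.0860; sr–th: (87 + 7)/500 = 0.1880.
Expected DCO frequency = 0.0860 × 0.1880 ≈ 0.01617; observed = 7/500 ≈ 0.01400.
Coefficient of coincidence = 0.01400/0.01617 ≈ 0.87; interference = 1 − 0.87 = 0.13.

0.13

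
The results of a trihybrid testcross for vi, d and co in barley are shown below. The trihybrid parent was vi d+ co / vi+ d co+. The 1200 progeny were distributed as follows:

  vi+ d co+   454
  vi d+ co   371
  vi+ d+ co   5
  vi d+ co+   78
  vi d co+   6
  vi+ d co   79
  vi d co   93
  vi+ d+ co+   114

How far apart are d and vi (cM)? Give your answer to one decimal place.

The two rarest classes, vi+ d+ co and vi d co+, are the double crossovers. Comparing them with the parentals, only the vi allele has switched, so vi is the middle locus and the order is d – vi – co.
Crossovers in the d–vi interval produce the single-crossover classes vi d co and vi+ d+ co+ (93 + 114 = 207) plus the double crossovers (11).
RF(d–vi) = (207 + 11) / 1200 = 218/1200 = 0.1817 → 18.2 cM.

18.2 cM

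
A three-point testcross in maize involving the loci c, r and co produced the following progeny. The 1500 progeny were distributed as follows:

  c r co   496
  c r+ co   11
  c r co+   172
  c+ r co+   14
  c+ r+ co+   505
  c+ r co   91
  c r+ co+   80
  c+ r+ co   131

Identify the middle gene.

The two most frequent reciprocal classes, c r co and c+ r+ co+, are the parental types, so the F1 was c r co / c+ r+ co+.
The two rarest classes, c r+ co and c+ r co+, are the double crossovers. Comparing them with the parentals, only the r allele has switched, so r is the middle locus and the order is c – r – co.

r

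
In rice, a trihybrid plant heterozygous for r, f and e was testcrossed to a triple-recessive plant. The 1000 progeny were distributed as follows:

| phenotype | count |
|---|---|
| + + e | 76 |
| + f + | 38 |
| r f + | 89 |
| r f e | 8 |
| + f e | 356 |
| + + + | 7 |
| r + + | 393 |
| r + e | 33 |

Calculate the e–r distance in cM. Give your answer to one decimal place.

8.6 cM

The two most frequent reciprocal classes, r + + and + f e, are the parental types, so the F1 was r + + / + f e.
The two rarest classes, + + + and r f e, are the double crossovers. Comparing them with the parentals, only the r allele has switched, so r is the middle locus and the order is e – r – f.
Crossovers in the e–r interval produce the single-crossover classes r + e and + f + (33 + 38 = 71) plus the double crossovers (15).
RF(e–r) = (71 + 15) / 1000 = 86/1000 = 0.0860 → 8.6 cM.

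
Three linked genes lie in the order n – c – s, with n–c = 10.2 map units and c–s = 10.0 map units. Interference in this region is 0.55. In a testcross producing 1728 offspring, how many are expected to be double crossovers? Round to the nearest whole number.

Map distances give recombination frequencies of 0.102 and 0.100 for the two intervals.
With interference 0.55 (so coincidence = 0.45), expected double-crossover frequency = 0.102 × 0.100 × 0.45 = 0.00459.
Expected number = 0.00459 × 1728 = 7.93 ≈ 8.

8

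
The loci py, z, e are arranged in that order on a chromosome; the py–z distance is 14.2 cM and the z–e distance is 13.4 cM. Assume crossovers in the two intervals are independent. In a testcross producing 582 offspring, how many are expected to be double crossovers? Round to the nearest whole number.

Map distances give recombination frequencies of 0.142 and 0.134 for the two intervals.
With no interference, expected double-crossover frequency = 0.142 × 0.134 = 0.01903.
Expected number = 0.01903 × 582 = 11.07 ≈ 11.

11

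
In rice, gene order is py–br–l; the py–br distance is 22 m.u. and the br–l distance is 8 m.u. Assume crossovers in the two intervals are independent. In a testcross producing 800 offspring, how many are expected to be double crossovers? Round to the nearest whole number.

14

Map distances give recombination frequencies of 0.220 and 0.080 for the two intervals.
With no interference, expected double-crossover frequency = 0.220 × 0.080 = 0.01760.
Expected number = 0.01760 × 800 = 14.08 ≈ 14.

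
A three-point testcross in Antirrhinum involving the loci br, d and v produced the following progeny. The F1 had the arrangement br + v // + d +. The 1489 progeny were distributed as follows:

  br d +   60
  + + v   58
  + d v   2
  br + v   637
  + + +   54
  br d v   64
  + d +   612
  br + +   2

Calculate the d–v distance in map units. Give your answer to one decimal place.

The two rarest classes, br + + and + d v, are the double crossovers. Comparing them with the parentals, only the v allele has switched, so v is the middle locus and the order is br – v – d.
Crossovers in the v–d interval produce the single-crossover classes br d v and + + + (64 + 54 = 118) plus the double crossovers (4).
RF(v–d) = (118 + 4) / 1489 = 122/1489 = 0.0819 → 8.2 map units.

8.2 map units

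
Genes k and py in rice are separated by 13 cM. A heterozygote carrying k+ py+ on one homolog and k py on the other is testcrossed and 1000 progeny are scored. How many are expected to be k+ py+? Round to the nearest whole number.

A map distance of 13 cM corresponds to a recombination frequency of 0.130.
The F1 is k+ py+ / k py, so k+ py+ is a parental gamete class with expected frequency (1 − r)/2 = 0.870/2 = 0.4350.
Expected number = 0.4350 × 1000 = 435.00 ≈ 435.

435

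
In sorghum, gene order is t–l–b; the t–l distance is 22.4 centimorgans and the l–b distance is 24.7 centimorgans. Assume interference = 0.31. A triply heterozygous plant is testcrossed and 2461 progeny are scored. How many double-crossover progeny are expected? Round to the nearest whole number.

94

Map distances give recombination frequencies of 0.224 and 0.247 for the two intervals.
With interference 0.31 (so coincidence = 0.69), expected double-crossover frequency = 0.224 × 0.247 × 0.69 = 0.03818.
Expected number = 0.03818 × 2461 = 93.95 ≈ 94.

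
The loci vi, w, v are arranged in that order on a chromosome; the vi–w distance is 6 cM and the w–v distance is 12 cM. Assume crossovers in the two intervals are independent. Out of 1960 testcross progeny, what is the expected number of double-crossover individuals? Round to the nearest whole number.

14

Map distances give recombination frequencies of 0.060 and 0.120 for the two intervals.
With no interference, expected double-crossover frequency = 0.060 × 0.120 = 0.00720.
Expected number = 0.00720 × 1960 = 14.11 ≈ 14.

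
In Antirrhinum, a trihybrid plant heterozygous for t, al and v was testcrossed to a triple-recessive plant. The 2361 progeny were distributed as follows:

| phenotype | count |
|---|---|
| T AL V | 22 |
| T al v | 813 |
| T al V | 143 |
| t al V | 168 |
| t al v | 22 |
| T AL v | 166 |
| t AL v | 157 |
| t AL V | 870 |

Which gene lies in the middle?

The two most frequent reciprocal classes, t AL V and T al v, are the parental types, so the F1 was t AL V / T al v.
The two rarest classes, T AL V and t al v, are the double crossovers. Comparing them with the parentals, only the t allele has switched, so t is the middle locus and the order is al – t – v.

t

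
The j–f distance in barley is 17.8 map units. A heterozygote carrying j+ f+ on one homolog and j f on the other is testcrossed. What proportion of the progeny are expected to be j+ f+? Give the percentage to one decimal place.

A map distance of 17.8 map units corresponds to a recombination frequency of 0.178.
The F1 is j+ f+ / j f, so j+ f+ is a parental gamete class with expected frequency (1 − r)/2 = 0.822/2 = 0.4110.
That is 0.4110 = 41.1% of the progeny.

41.1%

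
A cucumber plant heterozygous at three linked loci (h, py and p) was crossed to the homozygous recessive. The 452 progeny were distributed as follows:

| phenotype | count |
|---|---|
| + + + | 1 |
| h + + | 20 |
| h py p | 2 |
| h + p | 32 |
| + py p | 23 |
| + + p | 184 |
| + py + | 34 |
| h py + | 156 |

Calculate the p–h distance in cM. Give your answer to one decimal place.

The two most frequent reciprocal classes, + + p and h py +, are the parental types, so the F1 was + + p / h py +.
The two rarest classes, + + + and h py p, are the double crossovers. Comparing them with the parentals, only the p allele has switched, so p is the middle locus and the order is h – p – py.
Crossovers in the h–p interval produce the single-crossover classes h + p and + py + (32 + 34 = 66) plus the double crossovers (3).
RF(h–p) = (66 + 3) / 452 = 69/452 = 0.1527 → 15.3 cM.

15.3 cM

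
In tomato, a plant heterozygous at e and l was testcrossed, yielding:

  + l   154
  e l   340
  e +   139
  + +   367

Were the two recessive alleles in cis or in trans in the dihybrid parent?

cis

The two most frequent classes are + + (367) and e l (340); these are the parental (non-recombinant) types.
So the F1 carried + + on one chromosome and e l on the other — the recessive alleles are on the same chromosome (cis / coupling).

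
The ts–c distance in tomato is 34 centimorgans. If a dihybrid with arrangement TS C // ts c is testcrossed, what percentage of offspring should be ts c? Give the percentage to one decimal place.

A map distance of 34 centimorgans corresponds to a recombination frequency of 0.340.
The F1 is TS C / ts c, so ts c is a parental gamete class with expected frequency (1 − r)/2 = 0.660/2 = 0.3300.
That is 0.3300 = 33.0% of the progeny.

33.0%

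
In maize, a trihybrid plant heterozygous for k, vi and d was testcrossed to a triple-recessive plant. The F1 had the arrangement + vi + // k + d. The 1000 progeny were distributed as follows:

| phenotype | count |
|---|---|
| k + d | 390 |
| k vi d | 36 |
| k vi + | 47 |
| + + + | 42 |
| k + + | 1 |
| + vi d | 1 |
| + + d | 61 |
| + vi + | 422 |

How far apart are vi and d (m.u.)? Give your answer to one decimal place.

The two rarest classes, + vi d and k + +, are the double crossovers. Comparing them with the parentals, only the d allele has switched, so d is the middle locus and the order is vi – d – k.
Crossovers in the vi–d interval produce the single-crossover classes + + + and k vi d (42 + 36 = 78) plus the double crossovers (2).
RF(vi–d) = (78 + 2) / 1000 = 80/1000 = 0.0800 → 8.0 m.u.

8.0 m.u.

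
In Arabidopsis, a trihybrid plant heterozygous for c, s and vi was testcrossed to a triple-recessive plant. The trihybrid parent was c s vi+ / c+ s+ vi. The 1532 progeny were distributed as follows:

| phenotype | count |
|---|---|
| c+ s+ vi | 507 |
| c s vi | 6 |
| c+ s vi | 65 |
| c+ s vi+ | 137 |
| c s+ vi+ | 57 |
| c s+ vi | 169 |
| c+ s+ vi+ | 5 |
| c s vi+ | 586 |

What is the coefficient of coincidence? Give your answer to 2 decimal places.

0.40

The two rarest classes, c s vi and c+ s+ vi+, are the double crossovers. Comparing them with the parentals, only the vi allele has switched, so vi is the middle locus and the order is s – vi – c.
s–vi: (122 + 11)/1532 = 0.0868; vi–c: (306 + 11)/1532 = 0.2069.
Expected DCO frequency = 0.0868 × 0.2069 ≈ 0.01796; observed = 11/1532 ≈ 0.00718.
Coefficient of coincidence = 0.00718/0.01796 ≈ 0.40.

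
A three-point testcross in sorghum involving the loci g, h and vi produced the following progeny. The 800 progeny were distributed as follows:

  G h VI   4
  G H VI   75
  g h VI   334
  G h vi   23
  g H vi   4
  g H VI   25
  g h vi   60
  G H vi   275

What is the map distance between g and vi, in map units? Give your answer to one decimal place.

17.9 map units

The two most frequent reciprocal classes, G H vi and g h VI, are the parental types, so the F1 was G H vi / g h VI.
The two rarest classes, g H vi and G h VI, are the double crossovers. Comparing them with the parentals, only the g allele has switched, so g is the middle locus and the order is h – g – vi.
Crossovers in the g–vi interval produce the single-crossover classes G H VI and g h vi (75 + 60 = 135) plus the double crossovers (8).
RF(g–vi) = (135 + 8) / 800 = 143/800 = 0.1787 → 17.9 map units.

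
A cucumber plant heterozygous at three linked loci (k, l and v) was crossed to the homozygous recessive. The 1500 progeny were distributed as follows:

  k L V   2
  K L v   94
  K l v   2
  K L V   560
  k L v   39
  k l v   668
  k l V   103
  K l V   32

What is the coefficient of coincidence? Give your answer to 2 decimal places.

0.40

The two most frequent reciprocal classes, k l v and K L V, are the parental types, so the F1 was k l v / K L V.
The two rarest classes, K l v and k L V, are the double crossovers. Comparing them with the parentals, only the k allele has switched, so k is the middle locus and the order is l – k – v.
l–k: (71 + 4)/1500 = 0.0500; k–v: (197 + 4)/1500 = 0.1340.
Expected DCO frequency = 0.0500 × 0.1340 ≈ 0.00670; observed = 4/1500 ≈ 0.00267.
Coefficient of coincidence = 0.00267/0.00670 ≈ 0.40.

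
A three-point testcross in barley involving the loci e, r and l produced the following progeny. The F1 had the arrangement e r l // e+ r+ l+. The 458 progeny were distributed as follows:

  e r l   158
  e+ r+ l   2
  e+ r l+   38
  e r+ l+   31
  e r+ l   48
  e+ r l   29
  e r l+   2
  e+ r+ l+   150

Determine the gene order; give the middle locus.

l

The two rarest classes, e r l+ and e+ r+ l, are the double crossovers. Comparing them with the parentals, only the l allele has switched, so l is the middle locus and the order is r – l – e.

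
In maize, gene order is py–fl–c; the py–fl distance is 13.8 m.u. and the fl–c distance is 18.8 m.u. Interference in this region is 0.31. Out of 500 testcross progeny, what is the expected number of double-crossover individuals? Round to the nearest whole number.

9

Map distances give recombination frequencies of 0.138 and 0.188 for the two intervals.
With interference 0.31 (so coincidence = 0.69), expected double-crossover frequency = 0.138 × 0.188 × 0.69 = 0.01790.
Expected number = 0.01790 × 500 = 8.95 ≈ 9.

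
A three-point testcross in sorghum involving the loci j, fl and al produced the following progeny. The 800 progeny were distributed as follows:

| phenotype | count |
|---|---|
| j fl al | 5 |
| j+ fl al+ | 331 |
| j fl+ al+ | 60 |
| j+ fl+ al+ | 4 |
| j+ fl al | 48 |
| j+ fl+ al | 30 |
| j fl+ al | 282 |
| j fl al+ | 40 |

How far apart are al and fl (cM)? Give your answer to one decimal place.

14.6 cM

The two most frequent reciprocal classes, j fl+ al and j+ fl al+, are the parental types, so the F1 was j fl+ al / j+ fl al+.
The two rarest classes, j fl al and j+ fl+ al+, are the double crossovers. Comparing them with the parentals, only the fl allele has switched, so fl is the middle locus and the order is al – fl – j.
Crossovers in the al–fl interval produce the single-crossover classes j fl+ al+ and j+ fl al (60 + 48 = 108) plus the double crossovers (9).
RF(al–fl) = (108 + 9) / 800 = 117/800 = 0.1462 → 14.6 cM.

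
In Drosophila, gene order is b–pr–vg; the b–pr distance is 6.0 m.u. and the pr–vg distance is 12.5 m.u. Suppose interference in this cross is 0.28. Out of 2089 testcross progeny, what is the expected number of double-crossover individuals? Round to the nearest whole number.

Map distances give recombination frequencies of 0.060 and 0.125 for the two intervals.
With interference 0.28 (so coincidence = 0.72), expected double-crossover frequency = 0.060 × 0.125 × 0.72 = 0.00540.
Expected number = 0.00540 × 2089 = 11.28 ≈ 11.

11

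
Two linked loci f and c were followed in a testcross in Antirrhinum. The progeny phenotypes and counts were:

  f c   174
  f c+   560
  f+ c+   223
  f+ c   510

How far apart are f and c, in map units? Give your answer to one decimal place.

The two most frequent classes, f+ c (510) and f c+ (560), are the parental types, so the F1 was f+ c / f c+.
The recombinant classes are f+ c+ and f c: 223 + 174 = 397.
Recombination frequency = 397/1467 = 0.2706 ≈ 27.1%, i.e. 27.1 map units.

27.1 map units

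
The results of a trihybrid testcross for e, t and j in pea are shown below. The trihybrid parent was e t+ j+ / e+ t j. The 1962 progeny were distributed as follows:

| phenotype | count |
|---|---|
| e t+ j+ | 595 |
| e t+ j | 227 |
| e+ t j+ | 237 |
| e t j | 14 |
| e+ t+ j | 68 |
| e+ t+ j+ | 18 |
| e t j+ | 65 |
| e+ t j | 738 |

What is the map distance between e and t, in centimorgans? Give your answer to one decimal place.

8.4 centimorgans

The two rarest classes, e+ t+ j+ and e t j, are the double crossovers. Comparing them with the parentals, only the e allele has switched, so e is the middle locus and the order is t – e – j.
Crossovers in the t–e interval produce the single-crossover classes e t j+ and e+ t+ j (65 + 68 = 133) plus the double crossovers (32).
RF(t–e) = (133 + 32) / 1962 = 165/1962 = 0.0841 → 8.4 centimorgans.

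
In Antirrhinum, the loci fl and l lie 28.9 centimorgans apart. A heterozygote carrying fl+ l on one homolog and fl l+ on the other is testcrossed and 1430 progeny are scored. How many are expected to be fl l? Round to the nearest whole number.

A map distance of 28.9 centimorgans corresponds to a recombination frequency of 0.289.
The F1 is fl+ l / fl l+, so fl l is a recombinant gamete class with expected frequency r/2 = 0.289/2 = 0.1445.
Expected number = 0.1445 × 1430 = 206.63 ≈ 207.

207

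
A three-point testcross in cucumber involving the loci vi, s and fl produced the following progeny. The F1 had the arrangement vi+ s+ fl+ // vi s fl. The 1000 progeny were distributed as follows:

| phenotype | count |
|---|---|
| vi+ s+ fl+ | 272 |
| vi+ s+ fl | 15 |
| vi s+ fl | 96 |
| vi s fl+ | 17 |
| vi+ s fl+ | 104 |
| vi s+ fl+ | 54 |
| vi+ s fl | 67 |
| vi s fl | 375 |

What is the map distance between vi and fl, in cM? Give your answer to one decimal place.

The two rarest classes, vi+ s+ fl and vi s fl+, are the double crossovers. Comparing them with the parentals, only the fl allele has switched, so fl is the middle locus and the order is vi – fl – s.
Crossovers in the vi–fl interval produce the single-crossover classes vi s+ fl+ and vi+ s fl (54 + 67 = 121) plus the double crossovers (32).
RF(vi–fl) = (121 + 32) / 1000 = 153/1000 = 0.1530 → 15.3 cM.

15.3 cM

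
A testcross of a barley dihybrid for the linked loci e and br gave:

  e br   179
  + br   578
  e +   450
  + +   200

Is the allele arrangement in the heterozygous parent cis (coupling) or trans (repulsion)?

trans

The two most frequent classes are + br (578) and e + (450); these are the parental (non-recombinant) types.
So the F1 carried + br on one chromosome and e + on the other — the recessive alleles are on opposite chromosomes (trans / repulsion).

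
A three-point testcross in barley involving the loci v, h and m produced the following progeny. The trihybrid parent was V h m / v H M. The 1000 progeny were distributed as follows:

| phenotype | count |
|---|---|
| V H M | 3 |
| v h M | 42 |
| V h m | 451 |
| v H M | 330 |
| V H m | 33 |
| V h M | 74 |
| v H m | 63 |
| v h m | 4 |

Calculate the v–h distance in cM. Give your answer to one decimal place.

8.2 cM

The two rarest classes, v h m and V H M, are the double crossovers. Comparing them with the parentals, only the v allele has switched, so v is the middle locus and the order is h – v – m.
Crossovers in the h–v interval produce the single-crossover classes V H m and v h M (33 + 42 = 75) plus the double crossovers (7).
RF(h–v) = (75 + 7) / 1000 = 82/1000 = 0.0820 → 8.2 cM.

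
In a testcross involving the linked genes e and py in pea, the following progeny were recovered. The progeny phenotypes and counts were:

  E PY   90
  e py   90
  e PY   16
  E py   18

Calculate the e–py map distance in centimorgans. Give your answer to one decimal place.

The two most frequent classes, E PY (90) and e py (90), are the parental types, so the F1 was E PY / e py.
The recombinant classes are E py and e PY: 18 + 16 = 34.
Recombination frequency = 34/214 = 0.1589 ≈ 15.9%, i.e. 15.9 centimorgans.

15.9 centimorgans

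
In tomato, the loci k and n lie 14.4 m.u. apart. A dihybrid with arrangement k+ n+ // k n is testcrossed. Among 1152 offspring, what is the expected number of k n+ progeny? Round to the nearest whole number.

83

A map distance of 14.4 m.u. corresponds to a recombination frequency of 0.144.
The F1 is k+ n+ / k n, so k n+ is a recombinant gamete class with expected frequency r/2 = 0.144/2 = 0.0720.
Expected number = 0.0720 × 1152 = 82.94 ≈ 83.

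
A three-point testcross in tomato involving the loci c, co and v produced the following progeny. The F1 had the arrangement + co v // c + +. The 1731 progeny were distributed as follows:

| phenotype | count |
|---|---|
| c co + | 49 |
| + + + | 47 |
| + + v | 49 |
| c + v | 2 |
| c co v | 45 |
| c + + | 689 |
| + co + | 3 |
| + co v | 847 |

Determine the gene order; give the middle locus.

The two rarest classes, + co + and c + v, are the double crossovers. Comparing them with the parentals, only the v allele has switched, so v is the middle locus and the order is co – v – c.

v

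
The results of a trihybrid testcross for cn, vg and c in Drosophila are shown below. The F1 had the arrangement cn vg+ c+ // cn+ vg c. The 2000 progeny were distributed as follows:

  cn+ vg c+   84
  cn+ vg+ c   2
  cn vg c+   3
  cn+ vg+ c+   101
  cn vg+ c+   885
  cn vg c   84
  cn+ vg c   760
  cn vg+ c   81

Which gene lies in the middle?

vg

The two rarest classes, cn vg c+ and cn+ vg+ c, are the double crossovers. Comparing them with the parentals, only the vg allele has switched, so vg is the middle locus and the order is c – vg – cn.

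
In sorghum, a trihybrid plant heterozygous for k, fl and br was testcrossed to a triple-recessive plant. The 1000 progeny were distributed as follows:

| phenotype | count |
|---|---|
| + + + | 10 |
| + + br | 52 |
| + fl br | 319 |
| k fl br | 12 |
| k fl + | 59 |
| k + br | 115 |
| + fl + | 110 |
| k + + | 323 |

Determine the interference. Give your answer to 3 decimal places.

0.330

The two most frequent reciprocal classes, + fl br and k + +, are the parental types, so the F1 was + fl br / k + +.
The two rarest classes, k fl br and + + +, are the double crossovers. Comparing them with the parentals, only the k allele has switched, so k is the middle locus and the order is br – k – fl.
br–k: (225 + 22)/1000 = 0.2470; k–fl: (111 + 22)/1000 = 0.1330.
Expected DCO frequency = 0.2470 × 0.1330 ≈ 0.03285; observed = 22/1000 ≈ 0.02200.
Coefficient of coincidence = 0.02200/0.03285 ≈ 0.670; interference = 1 − 0.670 = 0.330.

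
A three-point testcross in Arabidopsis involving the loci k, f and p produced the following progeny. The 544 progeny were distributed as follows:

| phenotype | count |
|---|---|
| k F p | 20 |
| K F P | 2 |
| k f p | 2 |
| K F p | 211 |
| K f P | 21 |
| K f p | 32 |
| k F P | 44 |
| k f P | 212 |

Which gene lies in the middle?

The two most frequent reciprocal classes, K F p and k f P, are the parental types, so the F1 was K F p / k f P.
The two rarest classes, K F P and k f p, are the double crossovers. Comparing them with the parentals, only the p allele has switched, so p is the middle locus and the order is f – p – k.

p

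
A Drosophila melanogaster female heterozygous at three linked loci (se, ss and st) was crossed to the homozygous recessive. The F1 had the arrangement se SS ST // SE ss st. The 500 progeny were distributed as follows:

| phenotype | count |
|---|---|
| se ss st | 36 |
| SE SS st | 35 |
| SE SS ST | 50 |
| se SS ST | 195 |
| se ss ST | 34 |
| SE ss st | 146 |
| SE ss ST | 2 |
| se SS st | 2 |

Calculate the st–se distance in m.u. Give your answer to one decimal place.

18.0 m.u.

The two rarest classes, se SS st and SE ss ST, are the double crossovers. Comparing them with the parentals, only the st allele has switched, so st is the middle locus and the order is ss – st – se.
Crossovers in the st–se interval produce the single-crossover classes SE SS ST and se ss st (50 + 36 = 86) plus the double crossovers (4).
RF(st–se) = (86 + 4) / 500 = 90/500 = 0.1800 → 18.0 m.u.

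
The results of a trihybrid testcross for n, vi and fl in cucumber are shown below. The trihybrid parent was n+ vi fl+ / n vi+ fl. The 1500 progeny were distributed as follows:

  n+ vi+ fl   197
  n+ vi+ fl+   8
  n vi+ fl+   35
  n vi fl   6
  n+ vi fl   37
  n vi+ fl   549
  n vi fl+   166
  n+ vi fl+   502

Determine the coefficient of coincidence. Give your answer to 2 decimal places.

The two rarest classes, n+ vi+ fl+ and n vi fl, are the double crossovers. Comparing them with the parentals, only the vi allele has switched, so vi is the middle locus and the order is fl – vi – n.
fl–vi: (72 + 14)/1500 = 0.0573; vi–n: (363 + 14)/1500 = 0.2513.
Expected DCO frequency = 0.0573 × 0.2513 ≈ 0.01440; observed = 14/1500 ≈ 0.00933.
Coefficient of coincidence = 0.00933/0.01440 ≈ 0.65.

0.65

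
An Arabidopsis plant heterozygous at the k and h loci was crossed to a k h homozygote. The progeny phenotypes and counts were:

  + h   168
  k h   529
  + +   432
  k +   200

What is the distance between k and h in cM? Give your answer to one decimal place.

27.7 cM

The two most frequent classes, + + (432) and k h (529), are the parental types, so the F1 was + + / k h.
The recombinant classes are + h and k +: 168 + 200 = 368.
Recombination frequency = 368/1329 = 0.2769 ≈ 27.7%, i.e. 27.7 cM.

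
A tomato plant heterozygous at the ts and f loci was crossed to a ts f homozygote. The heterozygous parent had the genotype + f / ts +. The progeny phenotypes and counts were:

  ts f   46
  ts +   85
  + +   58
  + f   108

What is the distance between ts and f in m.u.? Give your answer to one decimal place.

35.0 m.u.

The recombinant classes are + + and ts f: 58 + 46 = 104.
Recombination frequency = 104/297 = 0.3502 ≈ 35.0%, i.e. 35.0 m.u.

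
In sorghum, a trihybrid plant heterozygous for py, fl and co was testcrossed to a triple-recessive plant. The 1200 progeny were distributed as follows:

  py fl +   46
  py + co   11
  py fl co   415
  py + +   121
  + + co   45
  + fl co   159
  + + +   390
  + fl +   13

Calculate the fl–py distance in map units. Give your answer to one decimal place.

The two most frequent reciprocal classes, + + + and py fl co, are the parental types, so the F1 was + + + / py fl co.
The two rarest classes, + fl + and py + co, are the double crossovers. Comparing them with the parentals, only the fl allele has switched, so fl is the middle locus and the order is py – fl – co.
Crossovers in the py–fl interval produce the single-crossover classes py + + and + fl co (121 + 159 = 280) plus the double crossovers (24).
RF(py–fl) = (280 + 24) / 1200 = 304/1200 = 0.2533 → 25.3 map units.

25.3 map units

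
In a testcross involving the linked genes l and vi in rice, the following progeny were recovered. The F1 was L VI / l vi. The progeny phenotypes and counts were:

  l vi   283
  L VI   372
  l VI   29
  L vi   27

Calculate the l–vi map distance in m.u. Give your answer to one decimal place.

The recombinant classes are L vi and l VI: 27 + 29 = 56.
Recombination frequency = 56/711 = 0.0788 ≈ 7.9%, i.e. 7.9 m.u.

7.9 m.u.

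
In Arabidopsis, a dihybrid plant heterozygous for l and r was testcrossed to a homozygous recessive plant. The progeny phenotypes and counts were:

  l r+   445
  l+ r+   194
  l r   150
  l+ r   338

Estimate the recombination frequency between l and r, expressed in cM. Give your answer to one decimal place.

30.5 cM

The two most frequent classes, l+ r (338) and l r+ (445), are the parental types, so the F1 was l+ r / l r+.
The recombinant classes are l+ r+ and l r: 194 + 150 = 344.
Recombination frequency = 344/1127 = 0.3052 ≈ 30.5%, i.e. 30.5 cM.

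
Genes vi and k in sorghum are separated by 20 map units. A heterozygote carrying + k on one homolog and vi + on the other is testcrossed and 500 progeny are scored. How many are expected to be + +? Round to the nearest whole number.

A map distance of 20 map units corresponds to a recombination frequency of 0.200.
The F1 is + k / vi +, so + + is a recombinant gamete class with expected frequency r/2 = 0.200/2 = 0.1000.
Expected number = 0.1000 × 500 = 50.00 ≈ 50.

50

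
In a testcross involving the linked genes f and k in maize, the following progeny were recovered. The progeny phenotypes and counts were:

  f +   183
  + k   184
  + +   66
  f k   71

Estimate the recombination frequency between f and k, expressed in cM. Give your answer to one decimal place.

The two most frequent classes, + k (184) and f + (183), are the parental types, so the F1 was + k / f +.
The recombinant classes are + + and f k: 66 + 71 = 137.
Recombination frequency = 137/504 = 0.2718 ≈ 27.2%, i.e. 27.2 cM.

27.2 cM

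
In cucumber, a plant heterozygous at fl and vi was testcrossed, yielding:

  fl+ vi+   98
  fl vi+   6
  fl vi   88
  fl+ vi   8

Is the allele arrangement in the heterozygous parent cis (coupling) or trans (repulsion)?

cis

The two most frequent classes are fl+ vi+ (98) and fl vi (88); these are the parental (non-recombinant) types.
So the F1 carried fl+ vi+ on one chromosome and fl vi on the other — the recessive alleles are on the same chromosome (cis / coupling).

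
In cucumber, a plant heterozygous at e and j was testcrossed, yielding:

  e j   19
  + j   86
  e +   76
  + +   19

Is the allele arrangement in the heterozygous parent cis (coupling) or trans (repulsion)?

The two most frequent classes are + j (86) and e + (76); these are the parental (non-recombinant) types.
So the F1 carried + j on one chromosome and e + on the other — the recessive alleles are on opposite chromosomes (trans / repulsion).

trans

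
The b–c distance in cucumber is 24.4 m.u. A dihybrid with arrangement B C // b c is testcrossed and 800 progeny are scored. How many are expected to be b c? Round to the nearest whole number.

302

A map distance of 24.4 m.u. corresponds to a recombination frequency of 0.244.
The F1 is B C / b c, so b c is a parental gamete class with expected frequency (1 − r)/2 = 0.756/2 = 0.3780.
Expected number = 0.3780 × 800 = 302.40 ≈ 302.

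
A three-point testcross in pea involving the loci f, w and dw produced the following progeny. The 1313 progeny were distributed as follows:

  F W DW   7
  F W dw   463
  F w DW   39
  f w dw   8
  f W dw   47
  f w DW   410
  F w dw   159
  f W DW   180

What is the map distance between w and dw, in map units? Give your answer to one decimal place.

27.0 map units

The two most frequent reciprocal classes, F W dw and f w DW, are the parental types, so the F1 was F W dw / f w DW.
The two rarest classes, F W DW and f w dw, are the double crossovers. Comparing them with the parentals, only the dw allele has switched, so dw is the middle locus and the order is f – dw – w.
Crossovers in the dw–w interval produce the single-crossover classes F w dw and f W DW (159 + 180 = 339) plus the double crossovers (15).
RF(dw–w) = (339 + 15) / 1313 = 354/1313 = 0.2696 → 27.0 map units.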